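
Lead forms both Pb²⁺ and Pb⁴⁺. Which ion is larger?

Pb²⁺

Both ions have Z = 82 protons, but Pb⁴⁺ has lost more electrons, so its remaining electrons feel a larger effective nuclear charge per electron and are pulled in more tightly.
Higher positive charge → smaller ion, so Pb²⁺ > Pb⁴⁺.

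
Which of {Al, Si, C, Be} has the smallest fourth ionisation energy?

Si

Consider each +3 ion: Al³⁺ is the bare [Ne] core; Si³⁺ still has 1 valence electron; C³⁺ still has 1 valence electron; Be³⁺ is already 1 electron into the core.
Pulling an electron out of a noble-gas core costs far more than removing a remaining valence electron, so Al and Be sit at the high end of IE_4.
Valence configurations: Si³⁺ [Ne]3s¹, C³⁺ [He]2s¹.
Approximate IE_4 values (kJ/mol): Al 11577, Si 4356, C 6223, Be 21007.
So the fourth ionization energies run Si < C < Al < Be.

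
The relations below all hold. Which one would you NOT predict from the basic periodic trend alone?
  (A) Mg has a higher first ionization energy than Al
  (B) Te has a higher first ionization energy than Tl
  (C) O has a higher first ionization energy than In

(A)

The general trend: first ionization energy increases across a period and decreases down a group.
(A) Mg (period 3, group 2) vs Al (period 3, group 13): the stated order contradicts the simple trend.
(B) Te (period 5, group 16) vs Tl (period 6, group 13): the stated order agrees with the simple trend.
(C) O (period 2, group 16) vs In (period 5, group 13): the stated order agrees with the simple trend.
The exception is (A): Al's single 3p electron is easier to remove than one from Mg's filled 3s².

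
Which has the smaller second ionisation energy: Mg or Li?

After 1 electron has been removed, what remains? Mg⁺ still has 1 valence electron; Li⁺ is the bare [He] core.
Core electrons are held far more tightly than valence electrons, so Li tops the IE_2 order.
The numbers (kJ/mol): Mg 1451, Li 7298.
So the second ionization energies run Mg < Li.

Mg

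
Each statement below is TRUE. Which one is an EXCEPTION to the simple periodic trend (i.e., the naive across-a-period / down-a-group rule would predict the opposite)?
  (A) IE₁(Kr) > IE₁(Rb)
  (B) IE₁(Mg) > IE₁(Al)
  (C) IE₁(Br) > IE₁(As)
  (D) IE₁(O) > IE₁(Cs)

(B)

The general trend: first ionisation energy increases across a period and decreases down a group.
(A) Kr (period 4, group 18) vs Rb (period 5, group 1): the stated order agrees with the simple trend.
(B) Mg (period 3, group 2) vs Al (period 3, group 13): the stated order contradicts the simple trend.
(C) Br (period 4, group 17) vs As (period 4, group 15): the stated order agrees with the simple trend.
(D) O (period 2, group 16) vs Cs (period 6, group 1): the stated order agrees with the simple trend.
The exception is (B): Al's single 3p electron is easier to remove than one from Mg's filled 3s².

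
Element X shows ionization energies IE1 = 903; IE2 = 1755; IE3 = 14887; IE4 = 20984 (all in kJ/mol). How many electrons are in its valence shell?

Look for the largest jump between consecutive ionization energies: IE3/IE2 ≈ 8.5, far larger than any earlier ratio.
That jump marks the point where a core electron is being removed. So the atom has 2 valence electrons.

2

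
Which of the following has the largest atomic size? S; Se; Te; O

Te

O is in period 2, group 16; S is in period 3, group 16; Se is in period 4, group 16; Te is in period 5, group 16.
Atomic radius shrinks across a period as nuclear charge pulls the same shell inward, and grows down a group as new shells are added.
All are in group 16, so atomic radius increases down the group.
The largest atomic size among these belongs to Te.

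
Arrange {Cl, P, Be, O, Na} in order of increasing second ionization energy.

IE_2 is the cost of taking one more electron from the +1 cation: Cl⁺ still has 6 valence electrons; P⁺ still has 4 valence electrons; Be⁺ still has 1 valence electron; O⁺ still has 5 valence electrons; Na⁺ is the bare [Ne] core.
Pulling an electron out of a noble-gas core costs far more than removing a remaining valence electron, so Na sits at the high end of IE_2.
Valence configurations: Cl⁺ [Ne]3s²3p⁴, P⁺ [Ne]3s²3p², Be⁺ [He]2s¹, O⁺ [He]2s²2p³.
Tabulated IE_2 (kJ/mol): Cl 2298, P 1907, Be 1757, O 3388, Na 4562.
Hence IE_2: Be < P < Cl < O < Na.

Be, P, Cl, O, Na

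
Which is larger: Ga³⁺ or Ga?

Forming Ga³⁺ removes 3 electrons from Ga. Fewer electrons for the same nuclear charge means less shielding and a higher Z_eff on the remaining electrons, and for main-group metals the entire outer shell is lost.
A cation is smaller than its parent atom: Ga³⁺ < Ga.

Ga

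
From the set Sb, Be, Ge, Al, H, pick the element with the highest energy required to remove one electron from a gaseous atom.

H is in period 1, group 1; Be is in period 2, group 2; Al is in period 3, group 13; Ge is in period 4, group 14; Sb is in period 5, group 15.
Removing the outermost electron gets harder across a period and easier down a group.
These sit on a diagonal, where the across-period and down-group effects partly cancel.
Ge > Al: the two effects oppose for this pair; the across-period effect wins (762 vs 578 kJ/mol).
Sb > Ge: the two effects oppose for this pair; the across-period effect wins (831 vs 762 kJ/mol).
Be > Sb: period and group pull opposite ways; the down-group shift dominates (900 vs 831 kJ/mol).
H > Be: the two effects oppose for this pair; the down-group effect wins (1312 vs 900 kJ/mol).
Tabulated first ionization energy (kJ/mol): H 1312, Be 900, Al 578, Ge 762, Sb 831.
The highest energy required to remove one electron from a gaseous atom among these belongs to H.

H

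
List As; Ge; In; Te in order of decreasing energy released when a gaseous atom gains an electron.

Te > Ge > As > In

Ge is in period 4, group 14; As is in period 4, group 15; In is in period 5, group 13; Te is in period 5, group 16.
EA tends to increase across a period and decrease down a group, though the pattern is less regular than for IE or radius.
Here both period and group differ, so the two effects have to be weighed against each other.
As > In: both effects reinforce here, so As is clearly the higher of the two.
Ge > As: this pair runs against the simple trend — see the exception note.
Te > Ge: period and group pull opposite ways; the across-period shift dominates (190 vs 119 kJ/mol).
Note the exception: Ge has a higher electron affinity than As, contrary to the simple trend — adding an electron to As's half-filled 4p³ is unfavourable, so Ge (4p²) has the more exothermic EA.
For reference (kJ/mol): Ge 119, As 78, In 29, Te 190.
So from highest to lowest: Te > Ge > As > In.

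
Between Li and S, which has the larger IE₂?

After 1 electron has been removed, what remains? Li⁺ is the bare [He] core; S⁺ still has 5 valence electrons.
Breaking into a closed-shell core is much more expensive than removing a leftover valence electron — Li has the largest IE_2 here.
Approximate IE_2 values (kJ/mol): Li 7298, S 2252.
Hence IE_2: S < Li.

Li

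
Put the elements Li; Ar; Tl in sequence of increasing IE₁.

Li is in period 2, group 1; Ar is in period 3, group 18; Tl is in period 6, group 13.
Removing the outermost electron gets harder across a period and easier down a group.
These span different periods and groups, so the two trends combine.
Tl > Li: period and group pull opposite ways; the across-period shift dominates (589 vs 520 kJ/mol).
Ar > Tl: both effects reinforce here, so Ar is clearly the higher of the two.
Tabulated first ionization energy (kJ/mol): Li 520, Ar 1521, Tl 589.
So from lowest to highest: Li < Tl < Ar.

Li < Tl < Ar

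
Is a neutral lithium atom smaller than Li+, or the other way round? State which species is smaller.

Forming Li+ removes 1 electron from Li. Fewer electrons for the same nuclear charge means less shielding and a higher Z_eff on the remaining electrons, and for main-group metals the entire outer shell is lost.
A cation is smaller than its parent atom: Li+ < Li.

Li+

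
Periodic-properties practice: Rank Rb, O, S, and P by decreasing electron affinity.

O is in period 2, group 16; P is in period 3, group 15; S is in period 3, group 16; Rb is in period 5, group 1.
Adding an electron releases more energy for atoms nearer the top right (short of the noble gases).
Neither a single period nor a single group — weigh both effects.
P > Rb: both effects reinforce here, so P is clearly the higher of the two.
O > P: both effects reinforce here, so O is clearly the higher of the two.
S > O: this pair runs against the simple trend — see the exception note.
Note the exception: S has a higher electron affinity than O, contrary to the simple trend — the compact 2p subshell of O repels the added electron more than S's larger 3p does.
For reference (kJ/mol): O 141, P 72, S 200, Rb 47.
So from highest to lowest: S > O > P > Rb.

S, O, P, Rb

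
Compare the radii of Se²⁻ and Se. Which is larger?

Forming Se²⁻ adds 2 electrons to Se. More electron–electron repulsion in the same shell, with unchanged nuclear charge, lets the cloud expand.
An anion is larger than its parent atom: Se²⁻ > Se.

Se²⁻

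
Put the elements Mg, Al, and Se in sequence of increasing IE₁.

Mg is in period 3, group 2; Al is in period 3, group 13; Se is in period 4, group 16.
First ionization energy rises across a period (greater Z_eff holds electrons more tightly) and falls down a group (valence electrons are farther from the nucleus).
Neither a single period nor a single group — weigh both effects.
Mg > Al: this pair runs against the simple trend — see the exception note.
Se > Mg: period and group pull opposite ways; the across-period shift dominates (941 vs 738 kJ/mol).
Note the exception: Mg has a higher first ionization energy than Al, contrary to the simple trend — Al's single 3p electron is easier to remove than one from Mg's filled 3s².
For reference (kJ/mol): Mg 738, Al 578, Se 941.
So from lowest to highest: Al < Mg < Se.

Al < Mg < Se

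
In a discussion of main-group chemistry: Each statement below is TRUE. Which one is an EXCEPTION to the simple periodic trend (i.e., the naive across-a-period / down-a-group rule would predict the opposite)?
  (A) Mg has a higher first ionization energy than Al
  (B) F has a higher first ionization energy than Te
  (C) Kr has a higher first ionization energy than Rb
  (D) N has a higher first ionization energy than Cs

(A)

The general trend: first ionization energy increases across a period and decreases down a group.
(A) Mg (period 3, group 2) vs Al (period 3, group 13): the stated order contradicts the simple trend.
(B) F (period 2, group 17) vs Te (period 5, group 16): the stated order agrees with the simple trend.
(C) Kr (period 4, group 18) vs Rb (period 5, group 1): the stated order agrees with the simple trend.
(D) N (period 2, group 15) vs Cs (period 6, group 1): the stated order agrees with the simple trend.
The exception is (A): Al's single 3p electron is easier to remove than one from Mg's filled 3s².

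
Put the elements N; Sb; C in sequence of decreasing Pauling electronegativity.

N, C, Sb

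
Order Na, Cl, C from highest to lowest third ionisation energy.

The third ionization energy removes an electron from the +2 ion. For each element: Na²⁺ is already 1 electron into the core; Cl²⁺ still has 5 valence electrons; C²⁺ still has 2 valence electrons.
Pulling an electron out of a noble-gas core costs far more than removing a remaining valence electron, so Na sits at the high end of IE_3.
Valence configurations: Cl²⁺ [Ne]3s²3p³, C²⁺ [He]2s².
Tabulated IE_3 (kJ/mol): Na 6910, Cl 3822, C 4620.
Hence IE_3: Cl < C < Na.

Na > C > Cl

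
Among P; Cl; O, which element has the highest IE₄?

O

The fourth ionization energy removes an electron from the +3 ion. For each element: P³⁺ still has 2 valence electrons; Cl³⁺ still has 4 valence electrons; O³⁺ still has 3 valence electrons.
All are still removing valence electrons, so compare the +3 ions as you would atoms: IE_4 generally rises across a period (higher Z_eff) and falls down a group (larger shell), subject to the usual subshell exceptions.
Valence configurations: P³⁺ [Ne]3s², Cl³⁺ [Ne]3s²3p², O³⁺ [He]2s²2p¹.
Tabulated IE_4 (kJ/mol): P 4964, Cl 5159, O 7469.
So the fourth ionization energies run P < Cl < O.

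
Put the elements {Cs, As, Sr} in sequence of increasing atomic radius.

As, Sr, Cs

Across a period the added protons contract the valence shell; down a group each new principal shell makes the atom larger.
Here both period and group differ, so the two effects have to be weighed against each other.
Sr > As: both effects reinforce here, so Sr is clearly the larger of the two.
Cs > Sr: relative to Sr, both the across-period and down-group shifts push Cs's atomic radius up.
For reference (pm): As 121, Sr 185, Cs 232.
So from smallest to largest: As < Sr < Cs.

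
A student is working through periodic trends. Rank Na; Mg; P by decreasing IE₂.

Na, P, Mg

After 1 electron has been removed, what remains? Na⁺ is the bare [Ne] core; Mg⁺ still has 1 valence electron; P⁺ still has 4 valence electrons.
Breaking into a closed-shell core is much more expensive than removing a leftover valence electron — Na has the largest IE_2 here.
Valence configurations: Mg⁺ [Ne]3s¹, P⁺ [Ne]3s²3p².
Tabulated IE_2 (kJ/mol): Na 4562, Mg 1451, P 1907.
Putting it together, IE_2: Mg < P < Na.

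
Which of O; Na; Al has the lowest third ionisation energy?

Al

After 2 electrons have been removed, what remains? O²⁺ still has 4 valence electrons; Na²⁺ is already 1 electron into the core; Al²⁺ still has 1 valence electron.
Pulling an electron out of a noble-gas core costs far more than removing a remaining valence electron, so Na sits at the high end of IE_3.
Valence configurations: O²⁺ [He]2s²2p², Al²⁺ [Ne]3s¹.
The numbers (kJ/mol): O 5300, Na 6910, Al 2745.
Hence IE_3: Al < O < Na.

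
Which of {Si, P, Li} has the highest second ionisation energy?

Li

The second ionization energy removes an electron from the +1 ion. For each element: Si⁺ still has 3 valence electrons; P⁺ still has 4 valence electrons; Li⁺ is the bare [He] core.
Pulling an electron out of a noble-gas core costs far more than removing a remaining valence electron, so Li sits at the high end of IE_2.
Valence configurations: Si⁺ [Ne]3s²3p¹, P⁺ [Ne]3s²3p².
The numbers (kJ/mol): Si 1577, P 1907, Li 7298.
Hence IE_2: Si < P < Li.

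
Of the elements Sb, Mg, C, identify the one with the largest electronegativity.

C is in period 2, group 14; Mg is in period 3, group 2; Sb is in period 5, group 15.
Smaller atoms with higher effective nuclear charge are more electronegative.
These span different periods and groups, so the two trends combine.
Sb > Mg: the two effects oppose for this pair; the across-period effect wins (2.05 vs 1.31).
C > Sb: period and group pull opposite ways; the down-group shift dominates (2.55 vs 2.05).
Approximate values (Pauling): C 2.55, Mg 1.31, Sb 2.05.
The largest electronegativity among these belongs to C.

C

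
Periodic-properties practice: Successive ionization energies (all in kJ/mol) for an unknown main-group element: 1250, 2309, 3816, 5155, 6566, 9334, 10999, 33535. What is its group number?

Group 17

Look for the largest jump between consecutive ionization energies: IE8/IE7 ≈ 3.0, far larger than any earlier ratio.
That jump marks the point where a core electron is being removed. So the atom has 7 valence electrons.
A main-group element with 7 valence electrons is in group 17.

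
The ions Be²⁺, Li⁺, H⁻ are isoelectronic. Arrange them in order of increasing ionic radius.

All of these have 2 electrons, so size is governed by nuclear charge alone: the more protons, the stronger the pull on the same electron cloud, and the smaller the ion.
Nuclear charges: Be²⁺ (Z=4), Li⁺ (Z=3), H⁻ (Z=1).
Smallest to largest: Be²⁺ < Li⁺ < H⁻.

Be²⁺ < Li⁺ < H⁻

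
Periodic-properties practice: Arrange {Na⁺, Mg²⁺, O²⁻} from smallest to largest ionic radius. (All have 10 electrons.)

Mg²⁺, Na⁺, O²⁻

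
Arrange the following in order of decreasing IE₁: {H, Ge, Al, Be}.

H > Be > Ge > Al

Removing the outermost electron gets harder across a period and easier down a group.
These sit on a diagonal, where the across-period and down-group effects partly cancel.
Ge > Al: period and group pull opposite ways; the across-period shift dominates (762 vs 578 kJ/mol).
Be > Ge: period and group pull opposite ways; the down-group shift dominates (900 vs 762 kJ/mol).
H > Be: period and group pull opposite ways; the down-group shift dominates (1312 vs 900 kJ/mol).
For reference (kJ/mol): H 1312, Be 900, Al 578, Ge 762.
So from highest to lowest: H > Be > Ge > Al.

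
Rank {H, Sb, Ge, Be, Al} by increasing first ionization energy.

First ionization energy rises across a period (greater Z_eff holds electrons more tightly) and falls down a group (valence electrons are farther from the nucleus).
A diagonal step moves right (one effect) and down (the opposite effect) at once.
Ge > Al: the two effects oppose for this pair; the across-period effect wins (762 vs 578 kJ/mol).
Sb > Ge: the two effects oppose for this pair; the across-period effect wins (831 vs 762 kJ/mol).
Be > Sb: period and group pull opposite ways; the down-group shift dominates (900 vs 831 kJ/mol).
H > Be: the two effects oppose for this pair; the down-group effect wins (1312 vs 900 kJ/mol).
For reference (kJ/mol): H 1312, Be 900, Al 578, Ge 762, Sb 831.
So from lowest to highest: Al < Ge < Sb < Be < H.

Al < Ge < Sb < Be < H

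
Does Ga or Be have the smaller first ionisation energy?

Ga

Be is in period 2, group 2; Ga is in period 4, group 13.
Removing the outermost electron gets harder across a period and easier down a group.
Here both period and group differ, so the two effects have to be weighed against each other.
Be > Ga: period and group pull opposite ways; the down-group shift dominates (900 vs 579 kJ/mol).
Approximate values (kJ/mol): Be 900, Ga 579.
So Ga has the smaller first ionisation energy (Ga < Be).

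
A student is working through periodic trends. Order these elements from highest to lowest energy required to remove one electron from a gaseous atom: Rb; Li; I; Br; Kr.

Kr > Br > I > Li > Rb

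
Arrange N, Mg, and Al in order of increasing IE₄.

N < Mg < Al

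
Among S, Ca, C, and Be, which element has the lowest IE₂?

Consider each +1 ion: S⁺ still has 5 valence electrons; Ca⁺ still has 1 valence electron; C⁺ still has 3 valence electrons; Be⁺ still has 1 valence electron.
All are still removing valence electrons, so compare the +1 ions as you would atoms: IE_2 generally rises across a period (higher Z_eff) and falls down a group (larger shell), subject to the usual subshell exceptions.
Valence configurations: S⁺ [Ne]3s²3p³, Ca⁺ [Ar]4s¹, C⁺ [He]2s²2p¹, Be⁺ [He]2s¹.
Approximate IE_2 values (kJ/mol): S 2252, Ca 1145, C 2353, Be 1757.
Hence IE_2: Ca < Be < S < C.

Ca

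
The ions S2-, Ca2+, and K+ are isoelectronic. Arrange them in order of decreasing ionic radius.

S2-, K+, Ca2+

All of these have 18 electrons, so size is governed by nuclear charge alone: the more protons, the stronger the pull on the same electron cloud, and the smaller the ion.
Nuclear charges: Ca2+ (Z=20), K+ (Z=19), S2- (Z=16).
Largest to smallest: S2- > K+ > Ca2+.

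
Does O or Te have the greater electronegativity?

O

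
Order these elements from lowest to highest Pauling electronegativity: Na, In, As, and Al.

Na is in period 3, group 1; Al is in period 3, group 13; As is in period 4, group 15; In is in period 5, group 13.
Smaller atoms with higher effective nuclear charge are more electronegative.
Neither a single period nor a single group — weigh both effects.
Al > Na: both are in period 3; the period trend gives Al the larger value.
In > Al: this pair runs against the simple trend — see the exception note.
As > In: both effects reinforce here, so As is clearly the higher of the two.
Note the exception: In has a higher electronegativity than Al, contrary to the simple trend — poor shielding by filled d (and f) subshells raises the heavier element's effective nuclear charge more than the simple down-group trend predicts.
For reference (Pauling): Na 0.93, Al 1.61, As 2.18, In 1.78.
So from lowest to highest: Na < Al < In < As.

Na, Al, In, As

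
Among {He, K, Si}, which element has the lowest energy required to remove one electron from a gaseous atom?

Removing the outermost electron gets harder across a period and easier down a group.
These span different periods and groups, so the two trends combine.
Si > K: both effects reinforce here, so Si is clearly the higher of the two.
He > Si: relative to Si, both the across-period and down-group shifts push He's first ionization energy up.
Tabulated first ionization energy (kJ/mol): He 2372, Si 786, K 419.
The lowest energy required to remove one electron from a gaseous atom among these belongs to K.

K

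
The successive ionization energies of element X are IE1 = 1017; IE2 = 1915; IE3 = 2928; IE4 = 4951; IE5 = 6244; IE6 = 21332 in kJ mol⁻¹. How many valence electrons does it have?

5

Look for the largest jump between consecutive ionization energies: IE6/IE5 ≈ 3.4, far larger than any earlier ratio.
That jump marks the point where a core electron is being removed. So the atom has 5 valence electrons.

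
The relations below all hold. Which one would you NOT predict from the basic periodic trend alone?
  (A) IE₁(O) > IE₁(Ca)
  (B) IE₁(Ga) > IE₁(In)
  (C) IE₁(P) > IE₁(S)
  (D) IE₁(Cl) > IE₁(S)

The general trend: IE₁ increases across a period and decreases down a group.
(A) O (period 2, group 16) vs Ca (period 4, group 2): the stated order agrees with the simple trend.
(B) Ga (period 4, group 13) vs In (period 5, group 13): the stated order agrees with the simple trend.
(C) P (period 3, group 15) vs S (period 3, group 16): the stated order contradicts the simple trend.
(D) Cl (period 3, group 17) vs S (period 3, group 16): the stated order agrees with the simple trend.
The exception is (C): S (3p⁴) ionizes more easily than half-filled P (3p³) because the paired 3p electron in S is pushed out by e⁻–e⁻ repulsion.

(C)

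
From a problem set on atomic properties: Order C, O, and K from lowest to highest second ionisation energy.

Consider each +1 ion: C⁺ still has 3 valence electrons; O⁺ still has 5 valence electrons; K⁺ is the bare [Ar] core.
Usually core removal costs more than valence removal, but here the competition is close: a tightly held n=2 valence electron can cost more to remove than an n=3 core electron, so the actual values have to decide it.
Valence configurations: C⁺ [He]2s²2p¹, O⁺ [He]2s²2p³.
Tabulated IE_2 (kJ/mol): C 2353, O 3388, K 3052.
So the second ionization energies run C < K < O.

C < K < O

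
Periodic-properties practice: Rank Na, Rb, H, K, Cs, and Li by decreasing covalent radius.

H is in period 1, group 1; Li is in period 2, group 1; Na is in period 3, group 1; K is in period 4, group 1; Rb is in period 5, group 1; Cs is in period 6, group 1.
Atomic radius shrinks across a period as nuclear charge pulls the same shell inward, and grows down a group as new shells are added.
All are in group 1, so atomic radius increases down the group.
So from largest to smallest: Cs > Rb > K > Na > Li > H.

Cs > Rb > K > Na > Li > H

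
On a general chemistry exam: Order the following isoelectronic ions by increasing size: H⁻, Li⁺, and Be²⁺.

All of these have 2 electrons, so size is governed by nuclear charge alone: the more protons, the stronger the pull on the same electron cloud, and the smaller the ion.
Nuclear charges: Be²⁺ (Z=4), Li⁺ (Z=3), H⁻ (Z=1).
Smallest to largest: Be²⁺ < Li⁺ < H⁻.

Be²⁺ < Li⁺ < H⁻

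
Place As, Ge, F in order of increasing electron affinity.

F is in period 2, group 17; Ge is in period 4, group 14; As is in period 4, group 15.
Adding an electron releases more energy for atoms nearer the top right (short of the noble gases).
Neither a single period nor a single group — weigh both effects.
Ge > As: this pair runs against the simple trend — see the exception note.
F > Ge: both effects reinforce here, so F is clearly the higher of the two.
Note the exception: Ge has a higher electron affinity than As, contrary to the simple trend — adding an electron to As's half-filled 4p³ is unfavourable, so Ge (4p²) has the more exothermic EA.
Tabulated electron affinity (kJ/mol): F 328, Ge 119, As 78.
So from lowest to highest: As < Ge < F.

As, Ge, F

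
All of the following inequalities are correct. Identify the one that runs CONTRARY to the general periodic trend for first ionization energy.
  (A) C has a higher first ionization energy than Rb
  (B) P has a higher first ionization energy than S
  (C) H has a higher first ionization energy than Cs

The general trend: first ionization energy increases across a period and decreases down a group.
(A) C (period 2, group 14) vs Rb (period 5, group 1): the stated order agrees with the simple trend.
(B) P (period 3, group 15) vs S (period 3, group 16): the stated order contradicts the simple trend.
(C) H (period 1, group 1) vs Cs (period 6, group 1): the stated order agrees with the simple trend.
The exception is (B): S (3p⁴) ionizes more easily than half-filled P (3p³) because the paired 3p electron in S is pushed out by e⁻–e⁻ repulsion.

(B)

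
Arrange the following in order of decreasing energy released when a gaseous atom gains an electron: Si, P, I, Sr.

Si is in period 3, group 14; P is in period 3, group 15; Sr is in period 5, group 2; I is in period 5, group 17.
Atoms with high Z_eff and room in the valence shell (especially the halogens) have the most exothermic electron affinities.
These span different periods and groups, so the two trends combine.
P > Sr: relative to Sr, both the across-period and down-group shifts push P's electron affinity up.
Si > P: this pair runs against the simple trend — see the exception note.
I > Si: the two effects oppose for this pair; the across-period effect wins (295 vs 134 kJ/mol).
Note the exception: Si has a higher electron affinity than P, contrary to the simple trend — adding an electron to P's half-filled 3p³ is unfavourable, so Si (3p²) has the more exothermic EA.
For reference (kJ/mol): Si 134, P 72, Sr 5, I 295.
So from highest to lowest: I > Si > P > Sr.

I > Si > P > Sr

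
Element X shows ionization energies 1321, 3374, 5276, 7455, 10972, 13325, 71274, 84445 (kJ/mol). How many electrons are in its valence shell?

6

Look for the largest jump between consecutive ionization energies: IE7/IE6 ≈ 5.3, far larger than any earlier ratio.
That jump marks the point where a core electron is being removed. So the atom has 6 valence electrons.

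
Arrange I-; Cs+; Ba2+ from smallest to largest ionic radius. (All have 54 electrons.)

All of these have 54 electrons, so size is governed by nuclear charge alone: the more protons, the stronger the pull on the same electron cloud, and the smaller the ion.
Nuclear charges: Ba2+ (Z=56), Cs+ (Z=55), I- (Z=53).
Smallest to largest: Ba2+ < Cs+ < I-.

Ba2+ < Cs+ < I-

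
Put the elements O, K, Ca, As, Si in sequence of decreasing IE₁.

IE₁ increases left→right with effective nuclear charge and decreases top→bottom as the valence shell moves farther out.
Here both period and group differ, so the two effects have to be weighed against each other.
Ca > K: both are in period 4; the period trend gives Ca the larger value.
Si > Ca: both effects reinforce here, so Si is clearly the higher of the two.
As > Si: period and group pull opposite ways; the across-period shift dominates (947 vs 786 kJ/mol).
O > As: relative to As, both the across-period and down-group shifts push O's first ionization energy up.
Tabulated first ionization energy (kJ/mol): O 1314, Si 786, K 419, Ca 590, As 947.
So from highest to lowest: O > As > Si > Ca > K.

O, As, Si, Ca, K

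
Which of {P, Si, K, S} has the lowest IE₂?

Si

After 1 electron has been removed, what remains? P⁺ still has 4 valence electrons; Si⁺ still has 3 valence electrons; K⁺ is the bare [Ar] core; S⁺ still has 5 valence electrons.
Core electrons are held far more tightly than valence electrons, so K tops the IE_2 order.
Valence configurations: P⁺ [Ne]3s²3p², Si⁺ [Ne]3s²3p¹, S⁺ [Ne]3s²3p³.
Tabulated IE_2 (kJ/mol): P 1907, Si 1577, K 3052, S 2252.
Putting it together, IE_2: Si < P < S < K.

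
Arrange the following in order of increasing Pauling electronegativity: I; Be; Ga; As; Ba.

Ba < Be < Ga < As < I

Atoms toward the upper right of the periodic table pull bonding electrons most strongly.
Here both period and group differ, so the two effects have to be weighed against each other.
Be > Ba: they share group 2; the group trend gives Be the larger value.
Ga > Be: the two effects oppose for this pair; the across-period effect wins (1.81 vs 1.57).
As > Ga: As lies to the right of Ga in period 4, so the across-period effect alone puts As higher.
I > As: period and group pull opposite ways; the across-period shift dominates (2.66 vs 2.18).
Approximate values (Pauling): Be 1.57, Ga 1.81, As 2.18, I 2.66, Ba 0.89.
So from lowest to highest: Ba < Be < Ga < As < I.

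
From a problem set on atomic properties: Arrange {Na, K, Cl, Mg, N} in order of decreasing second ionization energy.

Na > K > N > Cl > Mg

IE_2 is the cost of taking one more electron from the +1 cation: Na⁺ is the bare [Ne] core; K⁺ is the bare [Ar] core; Cl⁺ still has 6 valence electrons; Mg⁺ still has 1 valence electron; N⁺ still has 4 valence electrons.
Breaking into a closed-shell core is much more expensive than removing a leftover valence electron — K and Na have the largest IE_2 here.
Valence configurations: Cl⁺ [Ne]3s²3p⁴, Mg⁺ [Ne]3s¹, N⁺ [He]2s²2p².
The numbers (kJ/mol): Na 4562, K 3052, Cl 2298, Mg 1451, N 2856.
Putting it together, IE_2: Mg < Cl < N < K < Na.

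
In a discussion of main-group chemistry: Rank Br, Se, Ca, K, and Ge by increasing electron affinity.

Ca < K < Ge < Se < Br

K is in period 4, group 1; Ca is in period 4, group 2; Ge is in period 4, group 14; Se is in period 4, group 16; Br is in period 4, group 17.
Electron affinity generally becomes more exothermic across a period toward the halogens and less exothermic down a group.
All lie in period 4; the across-period trend (electron affinity increases left to right) applies, with the exception below.
Note the exception: K has a higher electron affinity than Ca, contrary to the simple trend — adding an electron to Ca (ns²) has to open a new, higher-energy np subshell, which is unfavourable.
Approximate values (kJ/mol): K 48, Ca 2, Ge 119, Se 195, Br 325.
So from lowest to highest: Ca < K < Ge < Se < Br.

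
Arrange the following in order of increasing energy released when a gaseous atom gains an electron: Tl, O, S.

Tl < O < S

O is in period 2, group 16; S is in period 3, group 16; Tl is in period 6, group 13.
Atoms with high Z_eff and room in the valence shell (especially the halogens) have the most exothermic electron affinities.
These span different periods and groups, so the two trends combine.
O > Tl: both effects reinforce here, so O is clearly the higher of the two.
S > O: this pair runs against the simple trend — see the exception note.
Note the exception: S has a higher electron affinity than O, contrary to the simple trend — the compact 2p subshell of O repels the added electron more than S's larger 3p does.
Tabulated electron affinity (kJ/mol): O 141, S 200, Tl 19.
So from lowest to highest: Tl < O < S.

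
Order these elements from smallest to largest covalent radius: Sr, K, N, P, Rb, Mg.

N < P < Mg < Sr < K < Rb

N is in period 2, group 15; Mg is in period 3, group 2; P is in period 3, group 15; K is in period 4, group 1; Rb is in period 5, group 1; Sr is in period 5, group 2.
Atomic radius shrinks across a period as nuclear charge pulls the same shell inward, and grows down a group as new shells are added.
Neither a single period nor a single group — weigh both effects.
P > N: P sits below N in group 15, so the down-group effect alone puts P larger.
Mg > P: Mg lies to the left of P in period 3, so the across-period effect alone puts Mg larger.
Sr > Mg: they share group 2; the group trend gives Sr the larger value.
K > Sr: the two effects oppose for this pair; the across-period effect wins (196 vs 185 pm).
Rb > K: they share group 1; the group trend gives Rb the larger value.
Tabulated atomic radius (pm): N 71, Mg 139, P 111, K 196, Rb 210, Sr 185.
So from smallest to largest: N < P < Mg < Sr < K < Rb.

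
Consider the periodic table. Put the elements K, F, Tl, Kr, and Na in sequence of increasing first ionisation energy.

K < Na < Tl < Kr < F

F is in period 2, group 17; Na is in period 3, group 1; K is in period 4, group 1; Kr is in period 4, group 18; Tl is in period 6, group 13.
First ionization energy rises across a period (greater Z_eff holds electrons more tightly) and falls down a group (valence electrons are farther from the nucleus).
These span different periods and groups, so the two trends combine.
Na > K: they share group 1; the group trend gives Na the larger value.
Tl > Na: the two effects oppose for this pair; the across-period effect wins (589 vs 496 kJ/mol).
Kr > Tl: both effects reinforce here, so Kr is clearly the higher of the two.
F > Kr: period and group pull opposite ways; the down-group shift dominates (1681 vs 1351 kJ/mol).
For reference (kJ/mol): F 1681, Na 496, K 419, Kr 1351, Tl 589.
So from lowest to highest: K < Na < Tl < Kr < F.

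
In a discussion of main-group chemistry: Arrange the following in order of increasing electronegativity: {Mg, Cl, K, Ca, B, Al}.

K, Ca, Mg, Al, B, Cl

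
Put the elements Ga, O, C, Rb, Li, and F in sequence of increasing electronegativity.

Rb < Li < Ga < C < O < F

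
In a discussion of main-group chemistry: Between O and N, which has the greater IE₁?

N

Across a period the outer electron is held more tightly (higher IE₁); down a group it sits in a higher shell, more shielded, and comes off more easily.
All lie in period 2; the across-period trend (first ionization energy increases left to right) applies, with the exception below.
Note the exception: N has a higher first ionization energy than O, contrary to the simple trend — pairing an electron in O's 2p⁴ costs repulsion energy, so O ionizes more easily than half-filled N (2p³).
Tabulated first ionization energy (kJ/mol): N 1402, O 1314.
So N has the greater IE₁ (N > O).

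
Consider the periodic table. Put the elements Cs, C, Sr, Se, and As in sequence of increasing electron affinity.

Sr < Cs < As < C < Se

C is in period 2, group 14; As is in period 4, group 15; Se is in period 4, group 16; Sr is in period 5, group 2; Cs is in period 6, group 1.
EA tends to increase across a period and decrease down a group, though the pattern is less regular than for IE or radius.
These span different periods and groups, so the two trends combine.
Cs > Sr: this pair runs against the simple trend — see the exception note.
As > Cs: both effects reinforce here, so As is clearly the higher of the two.
C > As: period and group pull opposite ways; the down-group shift dominates (122 vs 78 kJ/mol).
Se > C: the two effects oppose for this pair; the across-period effect wins (195 vs 122 kJ/mol).
Note the exception: Cs has a higher electron affinity than Sr, contrary to the simple trend — adding an electron to Sr (ns²) has to open a new, higher-energy np subshell, which is unfavourable.
Tabulated electron affinity (kJ/mol): C 122, As 78, Se 195, Sr 5, Cs 46.
So from lowest to highest: Sr < Cs < As < C < Se.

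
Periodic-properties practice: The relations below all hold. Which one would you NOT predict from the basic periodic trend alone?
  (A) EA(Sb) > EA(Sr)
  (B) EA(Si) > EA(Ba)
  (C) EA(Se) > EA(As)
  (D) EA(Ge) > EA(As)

(D)

The general trend: electron affinity increases across a period and decreases down a group.
(A) Sb (period 5, group 15) vs Sr (period 5, group 2): the stated order agrees with the simple trend.
(B) Si (period 3, group 14) vs Ba (period 6, group 2): the stated order agrees with the simple trend.
(C) Se (period 4, group 16) vs As (period 4, group 15): the stated order agrees with the simple trend.
(D) Ge (period 4, group 14) vs As (period 4, group 15): the stated order contradicts the simple trend.
The exception is (D): adding an electron to As's half-filled 4p³ is unfavourable, so Ge (4p²) has the more exothermic EA.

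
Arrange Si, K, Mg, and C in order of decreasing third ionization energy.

Mg, C, K, Si

IE_3 is the cost of taking one more electron from the +2 cation: Si²⁺ still has 2 valence electrons; K²⁺ is already 1 electron into the core; Mg²⁺ is the bare [Ne] core; C²⁺ still has 2 valence electrons.
Usually core removal costs more than valence removal, but here the competition is close: a tightly held n=2 valence electron can cost more to remove than an n=3 core electron, so the actual values have to decide it.
Valence configurations: Si²⁺ [Ne]3s², C²⁺ [He]2s².
Tabulated IE_3 (kJ/mol): Si 3232, K 4420, Mg 7733, C 4620.
Putting it together, IE_3: Si < K < C < Mg.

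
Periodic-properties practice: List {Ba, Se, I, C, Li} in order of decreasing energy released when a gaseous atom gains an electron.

Li is in period 2, group 1; C is in period 2, group 14; Se is in period 4, group 16; I is in period 5, group 17; Ba is in period 6, group 2.
Atoms with high Z_eff and room in the valence shell (especially the halogens) have the most exothermic electron affinities.
These span different periods and groups, so the two trends combine.
Li > Ba: the two effects oppose for this pair; the down-group effect wins (60 vs 14 kJ/mol).
C > Li: C lies to the right of Li in period 2, so the across-period effect alone puts C higher.
Se > C: the two effects oppose for this pair; the across-period effect wins (195 vs 122 kJ/mol).
I > Se: period and group pull opposite ways; the across-period shift dominates (295 vs 195 kJ/mol).
Approximate values (kJ/mol): Li 60, C 122, Se 195, I 295, Ba 14.
So from highest to lowest: I > Se > C > Li > Ba.

I > Se > C > Li > Ba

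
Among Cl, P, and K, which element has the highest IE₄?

The fourth ionization energy removes an electron from the +3 ion. For each element: Cl³⁺ still has 4 valence electrons; P³⁺ still has 2 valence electrons; K³⁺ is already 2 electrons into the core.
Pulling an electron out of a noble-gas core costs far more than removing a remaining valence electron, so K sits at the high end of IE_4.
Valence configurations: Cl³⁺ [Ne]3s²3p², P³⁺ [Ne]3s².
Approximate IE_4 values (kJ/mol): Cl 5159, P 4964, K 5877.
Putting it together, IE_4: P < Cl < K.

K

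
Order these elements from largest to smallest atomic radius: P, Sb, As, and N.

Sb, As, P, N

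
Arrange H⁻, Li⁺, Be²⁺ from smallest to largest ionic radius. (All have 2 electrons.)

Be²⁺, Li⁺, H⁻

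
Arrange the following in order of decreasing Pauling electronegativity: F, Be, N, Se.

Smaller atoms with higher effective nuclear charge are more electronegative.
These span different periods and groups, so the two trends combine.
Se > Be: period and group pull opposite ways; the across-period shift dominates (2.55 vs 1.57).
N > Se: period and group pull opposite ways; the down-group shift dominates (3.04 vs 2.55).
F > N: F lies to the right of N in period 2, so the across-period effect alone puts F higher.
For reference (Pauling): Be 1.57, N 3.04, F 3.98, Se 2.55.
So from highest to lowest: F > N > Se > Be.

F > N > Se > Be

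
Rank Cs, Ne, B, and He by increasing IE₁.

He is in period 1, group 18; B is in period 2, group 13; Ne is in period 2, group 18; Cs is in period 6, group 1.
IE₁ increases left→right with effective nuclear charge and decreases top→bottom as the valence shell moves farther out.
Here both period and group differ, so the two effects have to be weighed against each other.
B > Cs: both effects reinforce here, so B is clearly the higher of the two.
Ne > B: Ne lies to the right of B in period 2, so the across-period effect alone puts Ne higher.
He > Ne: they share group 18; the group trend gives He the larger value.
Tabulated first ionization energy (kJ/mol): He 2372, B 801, Ne 2081, Cs 376.
So from lowest to highest: Cs < B < Ne < He.

Cs < B < Ne < He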